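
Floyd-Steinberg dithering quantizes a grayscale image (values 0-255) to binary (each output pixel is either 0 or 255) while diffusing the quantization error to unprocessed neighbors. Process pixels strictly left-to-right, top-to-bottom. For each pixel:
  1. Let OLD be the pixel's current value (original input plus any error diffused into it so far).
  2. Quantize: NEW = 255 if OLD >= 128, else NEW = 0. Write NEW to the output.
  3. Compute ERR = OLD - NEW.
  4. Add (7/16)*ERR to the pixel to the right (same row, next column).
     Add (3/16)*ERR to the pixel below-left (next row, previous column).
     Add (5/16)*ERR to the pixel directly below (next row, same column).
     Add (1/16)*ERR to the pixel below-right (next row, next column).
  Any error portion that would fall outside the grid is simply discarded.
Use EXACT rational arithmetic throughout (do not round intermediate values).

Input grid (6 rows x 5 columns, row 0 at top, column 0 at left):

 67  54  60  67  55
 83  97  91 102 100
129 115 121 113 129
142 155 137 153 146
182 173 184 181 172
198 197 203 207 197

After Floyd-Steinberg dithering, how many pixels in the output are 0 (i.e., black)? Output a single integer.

(0,0): OLD=67 → NEW=0, ERR=67
(0,1): OLD=1333/16 → NEW=0, ERR=1333/16
(0,2): OLD=24691/256 → NEW=0, ERR=24691/256
(0,3): OLD=447269/4096 → NEW=0, ERR=447269/4096
(0,4): OLD=6735363/65536 → NEW=0, ERR=6735363/65536
(1,0): OLD=30607/256 → NEW=0, ERR=30607/256
(1,1): OLD=404713/2048 → NEW=255, ERR=-117527/2048
(1,2): OLD=7976733/65536 → NEW=0, ERR=7976733/65536
(1,3): OLD=56275097/262144 → NEW=255, ERR=-10571623/262144
(1,4): OLD=508761515/4194304 → NEW=0, ERR=508761515/4194304
(2,0): OLD=5098771/32768 → NEW=255, ERR=-3257069/32768
(2,1): OLD=87948545/1048576 → NEW=0, ERR=87948545/1048576
(2,2): OLD=3096788291/16777216 → NEW=255, ERR=-1181401789/16777216
(2,3): OLD=26827656473/268435456 → NEW=0, ERR=26827656473/268435456
(2,4): OLD=893822719343/4294967296 → NEW=255, ERR=-201393941137/4294967296
(3,0): OLD=2125079267/16777216 → NEW=0, ERR=2125079267/16777216
(3,1): OLD=29153554727/134217728 → NEW=255, ERR=-5071965913/134217728
(3,2): OLD=525888650589/4294967296 → NEW=0, ERR=525888650589/4294967296
(3,3): OLD=1929361541397/8589934592 → NEW=255, ERR=-261071779563/8589934592
(3,4): OLD=17083130345737/137438953472 → NEW=0, ERR=17083130345737/137438953472
(4,0): OLD=460629296877/2147483648 → NEW=255, ERR=-86979033363/2147483648
(4,1): OLD=11980934706285/68719476736 → NEW=255, ERR=-5542531861395/68719476736
(4,2): OLD=196720939271171/1099511627776 → NEW=255, ERR=-83654525811709/1099511627776
(4,3): OLD=2976140677285485/17592186044416 → NEW=255, ERR=-1509866764040595/17592186044416
(4,4): OLD=48243157062675323/281474976710656 → NEW=255, ERR=-23532961998541957/281474976710656
(5,0): OLD=187159061377383/1099511627776 → NEW=255, ERR=-93216403705497/1099511627776
(5,1): OLD=1037123216691445/8796093022208 → NEW=0, ERR=1037123216691445/8796093022208
(5,2): OLD=59018294792367773/281474976710656 → NEW=255, ERR=-12757824268849507/281474976710656
(5,3): OLD=157534141814268787/1125899906842624 → NEW=255, ERR=-129570334430600333/1125899906842624
(5,4): OLD=2074553452484311297/18014398509481984 → NEW=0, ERR=2074553452484311297/18014398509481984
Output grid:
  Row 0: .....  (5 black, running=5)
  Row 1: .#.#.  (3 black, running=8)
  Row 2: #.#.#  (2 black, running=10)
  Row 3: .#.#.  (3 black, running=13)
  Row 4: #####  (0 black, running=13)
  Row 5: #.##.  (2 black, running=15)

Answer: 15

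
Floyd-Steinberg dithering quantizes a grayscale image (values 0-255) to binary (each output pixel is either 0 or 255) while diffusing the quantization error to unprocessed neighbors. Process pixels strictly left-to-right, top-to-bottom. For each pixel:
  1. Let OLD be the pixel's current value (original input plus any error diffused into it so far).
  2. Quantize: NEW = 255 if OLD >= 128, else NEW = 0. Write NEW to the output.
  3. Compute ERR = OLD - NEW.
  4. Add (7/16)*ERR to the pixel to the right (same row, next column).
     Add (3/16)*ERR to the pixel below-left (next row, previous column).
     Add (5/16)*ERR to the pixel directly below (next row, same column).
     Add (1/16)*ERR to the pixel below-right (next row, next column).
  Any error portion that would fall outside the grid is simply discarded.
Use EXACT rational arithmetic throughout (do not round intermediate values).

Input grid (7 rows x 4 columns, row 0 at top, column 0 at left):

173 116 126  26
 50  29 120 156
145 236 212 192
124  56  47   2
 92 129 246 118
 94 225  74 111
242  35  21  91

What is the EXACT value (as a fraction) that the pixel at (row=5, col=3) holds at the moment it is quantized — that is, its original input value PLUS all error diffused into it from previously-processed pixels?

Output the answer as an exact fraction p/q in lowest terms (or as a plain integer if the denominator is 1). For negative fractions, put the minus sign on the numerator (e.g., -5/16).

Answer: 17929288865328441/140737488355328

Derivation:
(0,0): OLD=173 → NEW=255, ERR=-82
(0,1): OLD=641/8 → NEW=0, ERR=641/8
(0,2): OLD=20615/128 → NEW=255, ERR=-12025/128
(0,3): OLD=-30927/2048 → NEW=0, ERR=-30927/2048
(1,0): OLD=5043/128 → NEW=0, ERR=5043/128
(1,1): OLD=49701/1024 → NEW=0, ERR=49701/1024
(1,2): OLD=3737289/32768 → NEW=0, ERR=3737289/32768
(1,3): OLD=102397391/524288 → NEW=255, ERR=-31296049/524288
(2,0): OLD=2726503/16384 → NEW=255, ERR=-1451417/16384
(2,1): OLD=123867165/524288 → NEW=255, ERR=-9826275/524288
(2,2): OLD=242517857/1048576 → NEW=255, ERR=-24869023/1048576
(2,3): OLD=2853775069/16777216 → NEW=255, ERR=-1424415011/16777216
(3,0): OLD=778481847/8388608 → NEW=0, ERR=778481847/8388608
(3,1): OLD=10839481641/134217728 → NEW=0, ERR=10839481641/134217728
(3,2): OLD=124190441559/2147483648 → NEW=0, ERR=124190441559/2147483648
(3,3): OLD=-24504798495/34359738368 → NEW=0, ERR=-24504798495/34359738368
(4,0): OLD=292365488299/2147483648 → NEW=255, ERR=-255242841941/2147483648
(4,1): OLD=2042363782337/17179869184 → NEW=0, ERR=2042363782337/17179869184
(4,2): OLD=176469651398497/549755813888 → NEW=255, ERR=36281918857057/549755813888
(4,3): OLD=1321744777779447/8796093022208 → NEW=255, ERR=-921258942883593/8796093022208
(5,0): OLD=21755900922107/274877906944 → NEW=0, ERR=21755900922107/274877906944
(5,1): OLD=2653985337114493/8796093022208 → NEW=255, ERR=410981616451453/8796093022208
(5,2): OLD=452372262185149/4398046511104 → NEW=0, ERR=452372262185149/4398046511104
(5,3): OLD=17929288865328441/140737488355328 → NEW=0, ERR=17929288865328441/140737488355328
Target (5,3): original=111, with diffused error = 17929288865328441/140737488355328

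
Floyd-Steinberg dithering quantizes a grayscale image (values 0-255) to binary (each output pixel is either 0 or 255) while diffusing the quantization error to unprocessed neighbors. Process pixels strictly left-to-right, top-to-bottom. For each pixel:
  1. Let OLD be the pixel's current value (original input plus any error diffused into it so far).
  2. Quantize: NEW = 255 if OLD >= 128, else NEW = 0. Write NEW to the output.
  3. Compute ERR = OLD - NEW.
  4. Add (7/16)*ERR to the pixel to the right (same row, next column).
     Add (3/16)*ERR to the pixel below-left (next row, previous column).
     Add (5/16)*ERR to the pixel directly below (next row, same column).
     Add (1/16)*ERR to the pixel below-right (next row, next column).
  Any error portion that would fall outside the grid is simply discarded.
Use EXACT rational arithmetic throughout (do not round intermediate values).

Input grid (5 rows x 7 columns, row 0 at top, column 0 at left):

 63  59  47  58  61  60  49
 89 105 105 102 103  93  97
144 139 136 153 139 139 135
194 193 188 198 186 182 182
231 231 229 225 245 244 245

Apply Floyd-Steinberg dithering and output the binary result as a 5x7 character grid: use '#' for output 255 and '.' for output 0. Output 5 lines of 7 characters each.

Answer: .......
.##.##.
#.#.#.#
######.
##.####

Derivation:
(0,0): OLD=63 → NEW=0, ERR=63
(0,1): OLD=1385/16 → NEW=0, ERR=1385/16
(0,2): OLD=21727/256 → NEW=0, ERR=21727/256
(0,3): OLD=389657/4096 → NEW=0, ERR=389657/4096
(0,4): OLD=6725295/65536 → NEW=0, ERR=6725295/65536
(0,5): OLD=109991625/1048576 → NEW=0, ERR=109991625/1048576
(0,6): OLD=1592024959/16777216 → NEW=0, ERR=1592024959/16777216
(1,0): OLD=31979/256 → NEW=0, ERR=31979/256
(1,1): OLD=423021/2048 → NEW=255, ERR=-99219/2048
(1,2): OLD=8753905/65536 → NEW=255, ERR=-7957775/65536
(1,3): OLD=27040221/262144 → NEW=0, ERR=27040221/262144
(1,4): OLD=3452930103/16777216 → NEW=255, ERR=-825259977/16777216
(1,5): OLD=17242378983/134217728 → NEW=255, ERR=-16983141657/134217728
(1,6): OLD=167183848617/2147483648 → NEW=0, ERR=167183848617/2147483648
(2,0): OLD=5700095/32768 → NEW=255, ERR=-2655745/32768
(2,1): OLD=77009893/1048576 → NEW=0, ERR=77009893/1048576
(2,2): OLD=2457831151/16777216 → NEW=255, ERR=-1820358929/16777216
(2,3): OLD=16234006327/134217728 → NEW=0, ERR=16234006327/134217728
(2,4): OLD=171011520231/1073741824 → NEW=255, ERR=-102792644889/1073741824
(2,5): OLD=2374173540941/34359738368 → NEW=0, ERR=2374173540941/34359738368
(2,6): OLD=99863273286635/549755813888 → NEW=255, ERR=-40324459254805/549755813888
(3,0): OLD=3060890383/16777216 → NEW=255, ERR=-1217299697/16777216
(3,1): OLD=21313459171/134217728 → NEW=255, ERR=-12912061469/134217728
(3,2): OLD=149543711833/1073741824 → NEW=255, ERR=-124260453287/1073741824
(3,3): OLD=689067568095/4294967296 → NEW=255, ERR=-406149092385/4294967296
(3,4): OLD=74341835269903/549755813888 → NEW=255, ERR=-65845897271537/549755813888
(3,5): OLD=578149160234397/4398046511104 → NEW=255, ERR=-543352700097123/4398046511104
(3,6): OLD=7694558382703235/70368744177664 → NEW=0, ERR=7694558382703235/70368744177664
(4,0): OLD=408640550401/2147483648 → NEW=255, ERR=-138967779839/2147483648
(4,1): OLD=5029983105677/34359738368 → NEW=255, ERR=-3731750178163/34359738368
(4,2): OLD=66837091653987/549755813888 → NEW=0, ERR=66837091653987/549755813888
(4,3): OLD=962943054275377/4398046511104 → NEW=255, ERR=-158558806056143/4398046511104
(4,4): OLD=5725320009689795/35184372088832 → NEW=255, ERR=-3246694872962365/35184372088832
(4,5): OLD=200453033337710275/1125899906842624 → NEW=255, ERR=-86651442907158845/1125899906842624
(4,6): OLD=4283433913864369477/18014398509481984 → NEW=255, ERR=-310237706053536443/18014398509481984
Row 0: .......
Row 1: .##.##.
Row 2: #.#.#.#
Row 3: ######.
Row 4: ##.####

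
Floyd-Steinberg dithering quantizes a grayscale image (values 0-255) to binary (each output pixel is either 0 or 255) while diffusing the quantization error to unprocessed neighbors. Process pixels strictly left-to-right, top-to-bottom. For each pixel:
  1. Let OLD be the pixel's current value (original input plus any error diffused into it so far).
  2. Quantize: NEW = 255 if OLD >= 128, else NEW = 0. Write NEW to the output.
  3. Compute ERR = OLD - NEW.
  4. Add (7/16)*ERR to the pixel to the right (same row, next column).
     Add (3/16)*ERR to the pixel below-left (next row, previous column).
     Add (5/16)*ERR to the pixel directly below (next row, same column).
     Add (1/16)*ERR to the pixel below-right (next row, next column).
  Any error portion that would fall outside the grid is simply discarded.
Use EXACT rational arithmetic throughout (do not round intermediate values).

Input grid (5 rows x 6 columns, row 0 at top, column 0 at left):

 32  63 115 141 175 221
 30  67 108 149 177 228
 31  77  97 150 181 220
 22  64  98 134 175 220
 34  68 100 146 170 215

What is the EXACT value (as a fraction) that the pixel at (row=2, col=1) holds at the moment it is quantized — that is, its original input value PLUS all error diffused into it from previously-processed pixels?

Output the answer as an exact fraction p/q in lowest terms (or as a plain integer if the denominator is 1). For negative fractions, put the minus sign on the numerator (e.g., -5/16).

Answer: 7735897/65536

Derivation:
(0,0): OLD=32 → NEW=0, ERR=32
(0,1): OLD=77 → NEW=0, ERR=77
(0,2): OLD=2379/16 → NEW=255, ERR=-1701/16
(0,3): OLD=24189/256 → NEW=0, ERR=24189/256
(0,4): OLD=886123/4096 → NEW=255, ERR=-158357/4096
(0,5): OLD=13374957/65536 → NEW=255, ERR=-3336723/65536
(1,0): OLD=871/16 → NEW=0, ERR=871/16
(1,1): OLD=12409/128 → NEW=0, ERR=12409/128
(1,2): OLD=572293/4096 → NEW=255, ERR=-472187/4096
(1,3): OLD=1871037/16384 → NEW=0, ERR=1871037/16384
(1,4): OLD=221500643/1048576 → NEW=255, ERR=-45886237/1048576
(1,5): OLD=3196524357/16777216 → NEW=255, ERR=-1081665723/16777216
(2,0): OLD=135555/2048 → NEW=0, ERR=135555/2048
(2,1): OLD=7735897/65536 → NEW=0, ERR=7735897/65536
Target (2,1): original=77, with diffused error = 7735897/65536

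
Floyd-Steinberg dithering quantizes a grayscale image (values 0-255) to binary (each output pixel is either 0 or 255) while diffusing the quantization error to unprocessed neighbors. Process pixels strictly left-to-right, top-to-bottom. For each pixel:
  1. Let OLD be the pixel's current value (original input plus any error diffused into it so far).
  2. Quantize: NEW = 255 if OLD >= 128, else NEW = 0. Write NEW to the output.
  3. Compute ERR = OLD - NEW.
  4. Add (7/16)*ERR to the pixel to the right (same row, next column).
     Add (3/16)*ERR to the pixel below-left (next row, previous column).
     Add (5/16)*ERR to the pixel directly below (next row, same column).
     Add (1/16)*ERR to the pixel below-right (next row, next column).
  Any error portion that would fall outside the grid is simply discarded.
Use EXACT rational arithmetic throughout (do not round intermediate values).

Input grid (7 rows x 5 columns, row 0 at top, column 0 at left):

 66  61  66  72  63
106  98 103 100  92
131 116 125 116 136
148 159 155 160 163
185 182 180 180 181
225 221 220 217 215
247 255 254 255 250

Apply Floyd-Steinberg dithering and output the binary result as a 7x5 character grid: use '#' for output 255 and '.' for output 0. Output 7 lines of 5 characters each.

Answer: .....
#.##.
.#..#
#.###
###.#
#####
#####

Derivation:
(0,0): OLD=66 → NEW=0, ERR=66
(0,1): OLD=719/8 → NEW=0, ERR=719/8
(0,2): OLD=13481/128 → NEW=0, ERR=13481/128
(0,3): OLD=241823/2048 → NEW=0, ERR=241823/2048
(0,4): OLD=3757145/32768 → NEW=0, ERR=3757145/32768
(1,0): OLD=18365/128 → NEW=255, ERR=-14275/128
(1,1): OLD=103595/1024 → NEW=0, ERR=103595/1024
(1,2): OLD=6813447/32768 → NEW=255, ERR=-1542393/32768
(1,3): OLD=18925115/131072 → NEW=255, ERR=-14498245/131072
(1,4): OLD=182069841/2097152 → NEW=0, ERR=182069841/2097152
(2,0): OLD=1886089/16384 → NEW=0, ERR=1886089/16384
(2,1): OLD=95516275/524288 → NEW=255, ERR=-38177165/524288
(2,2): OLD=537006105/8388608 → NEW=0, ERR=537006105/8388608
(2,3): OLD=16478846267/134217728 → NEW=0, ERR=16478846267/134217728
(2,4): OLD=450825846237/2147483648 → NEW=255, ERR=-96782484003/2147483648
(3,0): OLD=1428756729/8388608 → NEW=255, ERR=-710338311/8388608
(3,1): OLD=7945386629/67108864 → NEW=0, ERR=7945386629/67108864
(3,2): OLD=526719051207/2147483648 → NEW=255, ERR=-20889279033/2147483648
(3,3): OLD=814595874735/4294967296 → NEW=255, ERR=-280620785745/4294967296
(3,4): OLD=8796427448267/68719476736 → NEW=255, ERR=-8727039119413/68719476736
(4,0): OLD=194064864887/1073741824 → NEW=255, ERR=-79739300233/1073741824
(4,1): OLD=6163869595639/34359738368 → NEW=255, ERR=-2597863688201/34359738368
(4,2): OLD=76432997455961/549755813888 → NEW=255, ERR=-63754735085479/549755813888
(4,3): OLD=742619701223927/8796093022208 → NEW=0, ERR=742619701223927/8796093022208
(4,4): OLD=24511806895251777/140737488355328 → NEW=255, ERR=-11376252635356863/140737488355328
(5,0): OLD=103143179022917/549755813888 → NEW=255, ERR=-37044553518523/549755813888
(5,1): OLD=622352430623247/4398046511104 → NEW=255, ERR=-499149429708273/4398046511104
(5,2): OLD=20436582614910343/140737488355328 → NEW=255, ERR=-15451476915698297/140737488355328
(5,3): OLD=97359956792442921/562949953421312 → NEW=255, ERR=-46192281329991639/562949953421312
(5,4): OLD=1433204478630565875/9007199254740992 → NEW=255, ERR=-863631331328387085/9007199254740992
(6,0): OLD=14401849382017269/70368744177664 → NEW=255, ERR=-3542180383287051/70368744177664
(6,1): OLD=388916681922559067/2251799813685248 → NEW=255, ERR=-185292270567179173/2251799813685248
(6,2): OLD=5808278511620194457/36028797018963968 → NEW=255, ERR=-3379064728215617383/36028797018963968
(6,3): OLD=94243354647906934227/576460752303423488 → NEW=255, ERR=-52754137189466055213/576460752303423488
(6,4): OLD=1612901126780436259973/9223372036854775808 → NEW=255, ERR=-739058742617531571067/9223372036854775808
Row 0: .....
Row 1: #.##.
Row 2: .#..#
Row 3: #.###
Row 4: ###.#
Row 5: #####
Row 6: #####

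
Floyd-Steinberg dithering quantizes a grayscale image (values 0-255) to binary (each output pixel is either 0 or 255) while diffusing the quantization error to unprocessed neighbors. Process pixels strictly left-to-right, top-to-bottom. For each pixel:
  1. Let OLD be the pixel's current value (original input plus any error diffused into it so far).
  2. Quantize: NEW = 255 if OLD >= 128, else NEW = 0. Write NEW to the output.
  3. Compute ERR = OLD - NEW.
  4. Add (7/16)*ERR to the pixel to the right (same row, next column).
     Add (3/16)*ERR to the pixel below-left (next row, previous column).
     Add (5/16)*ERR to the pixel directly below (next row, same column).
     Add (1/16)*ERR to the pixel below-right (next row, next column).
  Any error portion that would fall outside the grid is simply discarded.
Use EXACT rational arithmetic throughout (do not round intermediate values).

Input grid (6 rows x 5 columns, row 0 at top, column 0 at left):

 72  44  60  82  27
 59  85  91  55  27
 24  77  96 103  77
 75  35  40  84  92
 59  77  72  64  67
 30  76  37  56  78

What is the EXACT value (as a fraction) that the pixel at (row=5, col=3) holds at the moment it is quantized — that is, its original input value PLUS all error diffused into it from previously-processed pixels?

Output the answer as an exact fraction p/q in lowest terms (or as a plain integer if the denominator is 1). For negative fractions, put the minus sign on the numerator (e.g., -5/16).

Answer: 19379365895318921/140737488355328

Derivation:
(0,0): OLD=72 → NEW=0, ERR=72
(0,1): OLD=151/2 → NEW=0, ERR=151/2
(0,2): OLD=2977/32 → NEW=0, ERR=2977/32
(0,3): OLD=62823/512 → NEW=0, ERR=62823/512
(0,4): OLD=660945/8192 → NEW=0, ERR=660945/8192
(1,0): OLD=3061/32 → NEW=0, ERR=3061/32
(1,1): OLD=44131/256 → NEW=255, ERR=-21149/256
(1,2): OLD=914671/8192 → NEW=0, ERR=914671/8192
(1,3): OLD=5345611/32768 → NEW=255, ERR=-3010229/32768
(1,4): OLD=10323745/524288 → NEW=0, ERR=10323745/524288
(2,0): OLD=157297/4096 → NEW=0, ERR=157297/4096
(2,1): OLD=12438491/131072 → NEW=0, ERR=12438491/131072
(2,2): OLD=314618673/2097152 → NEW=255, ERR=-220155087/2097152
(2,3): OLD=1309788323/33554432 → NEW=0, ERR=1309788323/33554432
(2,4): OLD=50728702389/536870912 → NEW=0, ERR=50728702389/536870912
(3,0): OLD=219769393/2097152 → NEW=0, ERR=219769393/2097152
(3,1): OLD=1563970477/16777216 → NEW=0, ERR=1563970477/16777216
(3,2): OLD=32871634863/536870912 → NEW=0, ERR=32871634863/536870912
(3,3): OLD=144033177563/1073741824 → NEW=255, ERR=-129770987557/1073741824
(3,4): OLD=1221351302255/17179869184 → NEW=0, ERR=1221351302255/17179869184
(4,0): OLD=29320379055/268435456 → NEW=0, ERR=29320379055/268435456
(4,1): OLD=1477021415871/8589934592 → NEW=255, ERR=-713411905089/8589934592
(4,2): OLD=5217701286257/137438953472 → NEW=0, ERR=5217701286257/137438953472
(4,3): OLD=131935535101695/2199023255552 → NEW=0, ERR=131935535101695/2199023255552
(4,4): OLD=3796795526590073/35184372088832 → NEW=0, ERR=3796795526590073/35184372088832
(5,0): OLD=6674193537693/137438953472 → NEW=0, ERR=6674193537693/137438953472
(5,1): OLD=93718653856807/1099511627776 → NEW=0, ERR=93718653856807/1099511627776
(5,2): OLD=3244472181784943/35184372088832 → NEW=0, ERR=3244472181784943/35184372088832
(5,3): OLD=19379365895318921/140737488355328 → NEW=255, ERR=-16508693635289719/140737488355328
Target (5,3): original=56, with diffused error = 19379365895318921/140737488355328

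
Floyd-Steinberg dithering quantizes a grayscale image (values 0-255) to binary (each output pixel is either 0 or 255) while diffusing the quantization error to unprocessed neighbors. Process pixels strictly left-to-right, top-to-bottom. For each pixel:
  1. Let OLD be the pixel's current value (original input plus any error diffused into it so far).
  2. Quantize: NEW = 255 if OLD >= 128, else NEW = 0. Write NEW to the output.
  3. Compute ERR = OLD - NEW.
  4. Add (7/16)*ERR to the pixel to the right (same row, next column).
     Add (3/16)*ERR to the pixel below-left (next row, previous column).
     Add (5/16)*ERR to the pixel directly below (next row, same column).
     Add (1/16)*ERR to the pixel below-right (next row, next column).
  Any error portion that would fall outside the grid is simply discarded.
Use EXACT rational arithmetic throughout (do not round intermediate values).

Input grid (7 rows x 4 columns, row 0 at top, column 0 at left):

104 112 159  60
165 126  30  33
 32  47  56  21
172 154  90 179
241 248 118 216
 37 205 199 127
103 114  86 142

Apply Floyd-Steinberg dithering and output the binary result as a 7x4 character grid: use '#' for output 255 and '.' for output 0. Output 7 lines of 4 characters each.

(0,0): OLD=104 → NEW=0, ERR=104
(0,1): OLD=315/2 → NEW=255, ERR=-195/2
(0,2): OLD=3723/32 → NEW=0, ERR=3723/32
(0,3): OLD=56781/512 → NEW=0, ERR=56781/512
(1,0): OLD=5735/32 → NEW=255, ERR=-2425/32
(1,1): OLD=23217/256 → NEW=0, ERR=23217/256
(1,2): OLD=989061/8192 → NEW=0, ERR=989061/8192
(1,3): OLD=16744371/131072 → NEW=0, ERR=16744371/131072
(2,0): OLD=103723/4096 → NEW=0, ERR=103723/4096
(2,1): OLD=13673609/131072 → NEW=0, ERR=13673609/131072
(2,2): OLD=44300109/262144 → NEW=255, ERR=-22546611/262144
(2,3): OLD=129347769/4194304 → NEW=0, ERR=129347769/4194304
(3,0): OLD=418326651/2097152 → NEW=255, ERR=-116447109/2097152
(3,1): OLD=4958128997/33554432 → NEW=255, ERR=-3598251163/33554432
(3,2): OLD=15305583259/536870912 → NEW=0, ERR=15305583259/536870912
(3,3): OLD=1681344487613/8589934592 → NEW=255, ERR=-509088833347/8589934592
(4,0): OLD=109275367583/536870912 → NEW=255, ERR=-27626714977/536870912
(4,1): OLD=832581485405/4294967296 → NEW=255, ERR=-262635175075/4294967296
(4,2): OLD=11316931921597/137438953472 → NEW=0, ERR=11316931921597/137438953472
(4,3): OLD=517398669296955/2199023255552 → NEW=255, ERR=-43352260868805/2199023255552
(5,0): OLD=649646514927/68719476736 → NEW=0, ERR=649646514927/68719476736
(5,1): OLD=444751547315817/2199023255552 → NEW=255, ERR=-115999382849943/2199023255552
(5,2): OLD=213453841475341/1099511627776 → NEW=255, ERR=-66921623607539/1099511627776
(5,3): OLD=3495822131177645/35184372088832 → NEW=0, ERR=3495822131177645/35184372088832
(6,0): OLD=3379935618988187/35184372088832 → NEW=0, ERR=3379935618988187/35184372088832
(6,1): OLD=72464036544270317/562949953421312 → NEW=255, ERR=-71088201578164243/562949953421312
(6,2): OLD=243785988712217323/9007199254740992 → NEW=0, ERR=243785988712217323/9007199254740992
(6,3): OLD=26097289015071481197/144115188075855872 → NEW=255, ERR=-10652083944271766163/144115188075855872
Row 0: .#..
Row 1: #...
Row 2: ..#.
Row 3: ##.#
Row 4: ##.#
Row 5: .##.
Row 6: .#.#

Answer: .#..
#...
..#.
##.#
##.#
.##.
.#.#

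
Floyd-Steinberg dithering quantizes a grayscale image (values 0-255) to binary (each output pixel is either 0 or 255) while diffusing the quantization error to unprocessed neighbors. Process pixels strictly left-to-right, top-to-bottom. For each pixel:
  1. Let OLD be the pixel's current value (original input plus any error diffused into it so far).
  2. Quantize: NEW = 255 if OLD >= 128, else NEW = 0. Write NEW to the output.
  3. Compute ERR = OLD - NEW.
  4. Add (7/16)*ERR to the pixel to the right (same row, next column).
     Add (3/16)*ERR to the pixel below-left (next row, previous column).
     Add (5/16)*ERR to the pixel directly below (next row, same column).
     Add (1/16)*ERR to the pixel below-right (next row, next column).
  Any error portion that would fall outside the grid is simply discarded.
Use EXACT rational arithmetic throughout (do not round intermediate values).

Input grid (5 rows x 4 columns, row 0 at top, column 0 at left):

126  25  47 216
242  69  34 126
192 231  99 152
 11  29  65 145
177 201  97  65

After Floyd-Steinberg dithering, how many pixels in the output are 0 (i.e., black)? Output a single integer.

Answer: 10

Derivation:
(0,0): OLD=126 → NEW=0, ERR=126
(0,1): OLD=641/8 → NEW=0, ERR=641/8
(0,2): OLD=10503/128 → NEW=0, ERR=10503/128
(0,3): OLD=515889/2048 → NEW=255, ERR=-6351/2048
(1,0): OLD=37939/128 → NEW=255, ERR=5299/128
(1,1): OLD=138661/1024 → NEW=255, ERR=-122459/1024
(1,2): OLD=384969/32768 → NEW=0, ERR=384969/32768
(1,3): OLD=70935759/524288 → NEW=255, ERR=-62757681/524288
(2,0): OLD=2990311/16384 → NEW=255, ERR=-1187609/16384
(2,1): OLD=87402013/524288 → NEW=255, ERR=-46291427/524288
(2,2): OLD=35782209/1048576 → NEW=0, ERR=35782209/1048576
(2,3): OLD=2185354493/16777216 → NEW=255, ERR=-2092835587/16777216
(3,0): OLD=-236617033/8388608 → NEW=0, ERR=-236617033/8388608
(3,1): OLD=-1216602071/134217728 → NEW=0, ERR=-1216602071/134217728
(3,2): OLD=91892176983/2147483648 → NEW=0, ERR=91892176983/2147483648
(3,3): OLD=4359274490593/34359738368 → NEW=0, ERR=4359274490593/34359738368
(4,0): OLD=357525436843/2147483648 → NEW=255, ERR=-190082893397/2147483648
(4,1): OLD=2846750781505/17179869184 → NEW=255, ERR=-1534115860415/17179869184
(4,2): OLD=51966439401569/549755813888 → NEW=0, ERR=51966439401569/549755813888
(4,3): OLD=1307777478809591/8796093022208 → NEW=255, ERR=-935226241853449/8796093022208
Output grid:
  Row 0: ...#  (3 black, running=3)
  Row 1: ##.#  (1 black, running=4)
  Row 2: ##.#  (1 black, running=5)
  Row 3: ....  (4 black, running=9)
  Row 4: ##.#  (1 black, running=10)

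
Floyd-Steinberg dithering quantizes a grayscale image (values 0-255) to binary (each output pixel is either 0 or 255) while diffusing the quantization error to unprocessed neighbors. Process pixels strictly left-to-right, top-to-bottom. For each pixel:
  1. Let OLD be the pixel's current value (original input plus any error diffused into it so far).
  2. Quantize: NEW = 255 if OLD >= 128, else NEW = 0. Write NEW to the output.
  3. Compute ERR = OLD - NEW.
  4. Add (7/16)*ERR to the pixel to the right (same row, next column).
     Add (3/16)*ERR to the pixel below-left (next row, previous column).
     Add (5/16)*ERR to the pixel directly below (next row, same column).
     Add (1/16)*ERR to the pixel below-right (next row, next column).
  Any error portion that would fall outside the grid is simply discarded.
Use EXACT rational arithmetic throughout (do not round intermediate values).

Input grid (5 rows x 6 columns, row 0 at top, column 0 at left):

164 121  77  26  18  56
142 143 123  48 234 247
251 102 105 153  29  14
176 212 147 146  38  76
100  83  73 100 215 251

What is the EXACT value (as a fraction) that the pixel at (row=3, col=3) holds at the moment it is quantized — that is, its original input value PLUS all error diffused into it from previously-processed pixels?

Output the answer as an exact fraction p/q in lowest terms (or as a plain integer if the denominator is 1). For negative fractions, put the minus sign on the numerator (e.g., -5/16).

(0,0): OLD=164 → NEW=255, ERR=-91
(0,1): OLD=1299/16 → NEW=0, ERR=1299/16
(0,2): OLD=28805/256 → NEW=0, ERR=28805/256
(0,3): OLD=308131/4096 → NEW=0, ERR=308131/4096
(0,4): OLD=3336565/65536 → NEW=0, ERR=3336565/65536
(0,5): OLD=82076211/1048576 → NEW=0, ERR=82076211/1048576
(1,0): OLD=32969/256 → NEW=255, ERR=-32311/256
(1,1): OLD=263295/2048 → NEW=255, ERR=-258945/2048
(1,2): OLD=7997035/65536 → NEW=0, ERR=7997035/65536
(1,3): OLD=37086287/262144 → NEW=255, ERR=-29760433/262144
(1,4): OLD=3684611789/16777216 → NEW=255, ERR=-593578291/16777216
(1,5): OLD=69568767115/268435456 → NEW=255, ERR=1117725835/268435456
(2,0): OLD=6155493/32768 → NEW=255, ERR=-2200347/32768
(2,1): OLD=50438183/1048576 → NEW=0, ERR=50438183/1048576
(2,2): OLD=2264732725/16777216 → NEW=255, ERR=-2013457355/16777216
(2,3): OLD=8859795405/134217728 → NEW=0, ERR=8859795405/134217728
(2,4): OLD=173983418087/4294967296 → NEW=0, ERR=173983418087/4294967296
(2,5): OLD=2117418625217/68719476736 → NEW=0, ERR=2117418625217/68719476736
(3,0): OLD=2752049045/16777216 → NEW=255, ERR=-1526141035/16777216
(3,1): OLD=21546717169/134217728 → NEW=255, ERR=-12678803471/134217728
(3,2): OLD=89712825699/1073741824 → NEW=0, ERR=89712825699/1073741824
(3,3): OLD=13969075159209/68719476736 → NEW=255, ERR=-3554391408471/68719476736
Target (3,3): original=146, with diffused error = 13969075159209/68719476736

Answer: 13969075159209/68719476736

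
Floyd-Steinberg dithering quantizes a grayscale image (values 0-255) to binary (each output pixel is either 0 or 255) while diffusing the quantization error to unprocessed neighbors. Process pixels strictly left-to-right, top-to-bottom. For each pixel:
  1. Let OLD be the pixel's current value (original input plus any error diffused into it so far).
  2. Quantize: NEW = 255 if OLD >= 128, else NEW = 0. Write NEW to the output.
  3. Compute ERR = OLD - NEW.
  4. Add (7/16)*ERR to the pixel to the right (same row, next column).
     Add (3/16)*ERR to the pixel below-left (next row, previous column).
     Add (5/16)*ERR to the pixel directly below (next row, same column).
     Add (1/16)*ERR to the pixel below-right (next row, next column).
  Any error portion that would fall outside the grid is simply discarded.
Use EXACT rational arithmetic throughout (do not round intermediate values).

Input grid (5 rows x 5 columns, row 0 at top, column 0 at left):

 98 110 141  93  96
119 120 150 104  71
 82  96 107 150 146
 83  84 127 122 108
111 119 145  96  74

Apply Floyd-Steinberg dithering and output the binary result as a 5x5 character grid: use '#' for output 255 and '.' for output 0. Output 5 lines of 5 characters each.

(0,0): OLD=98 → NEW=0, ERR=98
(0,1): OLD=1223/8 → NEW=255, ERR=-817/8
(0,2): OLD=12329/128 → NEW=0, ERR=12329/128
(0,3): OLD=276767/2048 → NEW=255, ERR=-245473/2048
(0,4): OLD=1427417/32768 → NEW=0, ERR=1427417/32768
(1,0): OLD=16701/128 → NEW=255, ERR=-15939/128
(1,1): OLD=59179/1024 → NEW=0, ERR=59179/1024
(1,2): OLD=5784455/32768 → NEW=255, ERR=-2571385/32768
(1,3): OLD=6081723/131072 → NEW=0, ERR=6081723/131072
(1,4): OLD=204307921/2097152 → NEW=0, ERR=204307921/2097152
(2,0): OLD=883465/16384 → NEW=0, ERR=883465/16384
(2,1): OLD=60374259/524288 → NEW=0, ERR=60374259/524288
(2,2): OLD=1217770393/8388608 → NEW=255, ERR=-921324647/8388608
(2,3): OLD=17422958523/134217728 → NEW=255, ERR=-16802562117/134217728
(2,4): OLD=267520896861/2147483648 → NEW=0, ERR=267520896861/2147483648
(3,0): OLD=1018731641/8388608 → NEW=0, ERR=1018731641/8388608
(3,1): OLD=10461855749/67108864 → NEW=255, ERR=-6650904571/67108864
(3,2): OLD=70959911495/2147483648 → NEW=0, ERR=70959911495/2147483648
(3,3): OLD=488888259119/4294967296 → NEW=0, ERR=488888259119/4294967296
(3,4): OLD=12981448282187/68719476736 → NEW=255, ERR=-4542018285493/68719476736
(4,0): OLD=139981894391/1073741824 → NEW=255, ERR=-133822270729/1073741824
(4,1): OLD=1624827378807/34359738368 → NEW=0, ERR=1624827378807/34359738368
(4,2): OLD=105093232663513/549755813888 → NEW=255, ERR=-35094499877927/549755813888
(4,3): OLD=820809215313527/8796093022208 → NEW=0, ERR=820809215313527/8796093022208
(4,4): OLD=14254590097449153/140737488355328 → NEW=0, ERR=14254590097449153/140737488355328
Row 0: .#.#.
Row 1: #.#..
Row 2: ..##.
Row 3: .#..#
Row 4: #.#..

Answer: .#.#.
#.#..
..##.
.#..#
#.#..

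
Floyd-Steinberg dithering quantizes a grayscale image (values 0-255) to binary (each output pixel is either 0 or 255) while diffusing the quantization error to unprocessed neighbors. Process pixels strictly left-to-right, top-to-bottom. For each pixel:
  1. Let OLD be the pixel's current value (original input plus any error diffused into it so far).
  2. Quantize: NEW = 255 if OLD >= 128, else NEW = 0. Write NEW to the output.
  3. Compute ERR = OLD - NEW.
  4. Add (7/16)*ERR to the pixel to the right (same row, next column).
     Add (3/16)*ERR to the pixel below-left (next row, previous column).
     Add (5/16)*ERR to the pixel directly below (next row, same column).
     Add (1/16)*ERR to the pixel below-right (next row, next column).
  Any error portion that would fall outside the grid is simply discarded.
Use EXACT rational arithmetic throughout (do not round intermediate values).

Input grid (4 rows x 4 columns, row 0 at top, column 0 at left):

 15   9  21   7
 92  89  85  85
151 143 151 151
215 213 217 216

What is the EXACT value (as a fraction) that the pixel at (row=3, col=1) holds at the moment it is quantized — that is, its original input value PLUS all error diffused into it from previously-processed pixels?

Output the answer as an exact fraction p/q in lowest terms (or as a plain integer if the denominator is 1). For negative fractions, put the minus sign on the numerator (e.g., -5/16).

(0,0): OLD=15 → NEW=0, ERR=15
(0,1): OLD=249/16 → NEW=0, ERR=249/16
(0,2): OLD=7119/256 → NEW=0, ERR=7119/256
(0,3): OLD=78505/4096 → NEW=0, ERR=78505/4096
(1,0): OLD=25499/256 → NEW=0, ERR=25499/256
(1,1): OLD=294077/2048 → NEW=255, ERR=-228163/2048
(1,2): OLD=3245057/65536 → NEW=0, ERR=3245057/65536
(1,3): OLD=119947223/1048576 → NEW=0, ERR=119947223/1048576
(2,0): OLD=5283439/32768 → NEW=255, ERR=-3072401/32768
(2,1): OLD=86689589/1048576 → NEW=0, ERR=86689589/1048576
(2,2): OLD=455351689/2097152 → NEW=255, ERR=-79422071/2097152
(2,3): OLD=5814078789/33554432 → NEW=255, ERR=-2742301371/33554432
(3,0): OLD=3375586047/16777216 → NEW=255, ERR=-902604033/16777216
(3,1): OLD=54314492001/268435456 → NEW=255, ERR=-14136549279/268435456
Target (3,1): original=213, with diffused error = 54314492001/268435456

Answer: 54314492001/268435456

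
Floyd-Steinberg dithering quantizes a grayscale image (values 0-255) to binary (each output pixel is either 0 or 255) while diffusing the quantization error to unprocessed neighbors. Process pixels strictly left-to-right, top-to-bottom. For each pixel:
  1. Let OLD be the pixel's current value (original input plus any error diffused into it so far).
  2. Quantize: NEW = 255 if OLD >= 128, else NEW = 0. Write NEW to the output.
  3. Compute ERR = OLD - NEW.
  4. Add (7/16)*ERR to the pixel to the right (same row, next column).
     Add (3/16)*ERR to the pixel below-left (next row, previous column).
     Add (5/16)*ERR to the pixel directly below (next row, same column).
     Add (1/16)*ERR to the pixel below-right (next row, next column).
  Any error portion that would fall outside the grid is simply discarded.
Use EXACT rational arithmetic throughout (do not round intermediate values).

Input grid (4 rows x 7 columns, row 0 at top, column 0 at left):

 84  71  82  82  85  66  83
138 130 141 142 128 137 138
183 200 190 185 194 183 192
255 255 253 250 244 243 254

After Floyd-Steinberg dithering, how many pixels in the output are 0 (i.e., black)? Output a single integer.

Answer: 9

Derivation:
(0,0): OLD=84 → NEW=0, ERR=84
(0,1): OLD=431/4 → NEW=0, ERR=431/4
(0,2): OLD=8265/64 → NEW=255, ERR=-8055/64
(0,3): OLD=27583/1024 → NEW=0, ERR=27583/1024
(0,4): OLD=1585721/16384 → NEW=0, ERR=1585721/16384
(0,5): OLD=28401551/262144 → NEW=0, ERR=28401551/262144
(0,6): OLD=546938089/4194304 → NEW=255, ERR=-522609431/4194304
(1,0): OLD=11805/64 → NEW=255, ERR=-4515/64
(1,1): OLD=58603/512 → NEW=0, ERR=58603/512
(1,2): OLD=2679271/16384 → NEW=255, ERR=-1498649/16384
(1,3): OLD=7908907/65536 → NEW=0, ERR=7908907/65536
(1,4): OLD=977443889/4194304 → NEW=255, ERR=-92103631/4194304
(1,5): OLD=4829714657/33554432 → NEW=255, ERR=-3726665503/33554432
(1,6): OLD=30732548623/536870912 → NEW=0, ERR=30732548623/536870912
(2,0): OLD=1494345/8192 → NEW=255, ERR=-594615/8192
(2,1): OLD=47828883/262144 → NEW=255, ERR=-19017837/262144
(2,2): OLD=668812601/4194304 → NEW=255, ERR=-400734919/4194304
(2,3): OLD=5740440305/33554432 → NEW=255, ERR=-2815939855/33554432
(2,4): OLD=36813298289/268435456 → NEW=255, ERR=-31637742991/268435456
(2,5): OLD=911304769323/8589934592 → NEW=0, ERR=911304769323/8589934592
(2,6): OLD=34271989972957/137438953472 → NEW=255, ERR=-774943162403/137438953472
(3,0): OLD=917355609/4194304 → NEW=255, ERR=-152191911/4194304
(3,1): OLD=6509671173/33554432 → NEW=255, ERR=-2046708987/33554432
(3,2): OLD=47294939183/268435456 → NEW=255, ERR=-21156102097/268435456
(3,3): OLD=173112812833/1073741824 → NEW=255, ERR=-100691352287/1073741824
(3,4): OLD=24847383745625/137438953472 → NEW=255, ERR=-10199549389735/137438953472
(3,5): OLD=258673416509115/1099511627776 → NEW=255, ERR=-21702048573765/1099511627776
(3,6): OLD=4402150199242533/17592186044416 → NEW=255, ERR=-83857242083547/17592186044416
Output grid:
  Row 0: ..#...#  (5 black, running=5)
  Row 1: #.#.##.  (3 black, running=8)
  Row 2: #####.#  (1 black, running=9)
  Row 3: #######  (0 black, running=9)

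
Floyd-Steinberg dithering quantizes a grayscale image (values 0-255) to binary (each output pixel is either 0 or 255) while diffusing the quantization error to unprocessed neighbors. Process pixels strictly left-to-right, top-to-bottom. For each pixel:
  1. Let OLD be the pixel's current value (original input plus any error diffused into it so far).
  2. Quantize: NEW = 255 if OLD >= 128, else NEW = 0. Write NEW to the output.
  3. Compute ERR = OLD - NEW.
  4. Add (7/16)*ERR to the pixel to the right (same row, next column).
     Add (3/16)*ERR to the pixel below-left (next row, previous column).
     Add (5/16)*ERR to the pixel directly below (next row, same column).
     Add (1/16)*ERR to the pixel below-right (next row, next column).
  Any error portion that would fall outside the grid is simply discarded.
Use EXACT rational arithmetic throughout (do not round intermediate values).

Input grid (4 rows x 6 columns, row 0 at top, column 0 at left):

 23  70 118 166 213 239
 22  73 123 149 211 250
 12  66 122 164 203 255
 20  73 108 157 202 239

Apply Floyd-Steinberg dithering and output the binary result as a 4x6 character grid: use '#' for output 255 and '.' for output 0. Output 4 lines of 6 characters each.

Answer: ..#.##
..####
...#.#
.#.###

Derivation:
(0,0): OLD=23 → NEW=0, ERR=23
(0,1): OLD=1281/16 → NEW=0, ERR=1281/16
(0,2): OLD=39175/256 → NEW=255, ERR=-26105/256
(0,3): OLD=497201/4096 → NEW=0, ERR=497201/4096
(0,4): OLD=17439575/65536 → NEW=255, ERR=727895/65536
(0,5): OLD=255704929/1048576 → NEW=255, ERR=-11681951/1048576
(1,0): OLD=11315/256 → NEW=0, ERR=11315/256
(1,1): OLD=204133/2048 → NEW=0, ERR=204133/2048
(1,2): OLD=10649929/65536 → NEW=255, ERR=-6061751/65536
(1,3): OLD=37270613/262144 → NEW=255, ERR=-29576107/262144
(1,4): OLD=2862330783/16777216 → NEW=255, ERR=-1415859297/16777216
(1,5): OLD=56449633961/268435456 → NEW=255, ERR=-12001407319/268435456
(2,0): OLD=1458215/32768 → NEW=0, ERR=1458215/32768
(2,1): OLD=106993693/1048576 → NEW=0, ERR=106993693/1048576
(2,2): OLD=2060438935/16777216 → NEW=0, ERR=2060438935/16777216
(2,3): OLD=21591373471/134217728 → NEW=255, ERR=-12634147169/134217728
(2,4): OLD=515441401437/4294967296 → NEW=0, ERR=515441401437/4294967296
(2,5): OLD=19808983812187/68719476736 → NEW=255, ERR=2285517244507/68719476736
(3,0): OLD=889839799/16777216 → NEW=0, ERR=889839799/16777216
(3,1): OLD=20656042603/134217728 → NEW=255, ERR=-13569478037/134217728
(3,2): OLD=97576098161/1073741824 → NEW=0, ERR=97576098161/1073741824
(3,3): OLD=13573421620691/68719476736 → NEW=255, ERR=-3950044946989/68719476736
(3,4): OLD=118037107339891/549755813888 → NEW=255, ERR=-22150625201549/549755813888
(3,5): OLD=2104609045061085/8796093022208 → NEW=255, ERR=-138394675601955/8796093022208
Row 0: ..#.##
Row 1: ..####
Row 2: ...#.#
Row 3: .#.###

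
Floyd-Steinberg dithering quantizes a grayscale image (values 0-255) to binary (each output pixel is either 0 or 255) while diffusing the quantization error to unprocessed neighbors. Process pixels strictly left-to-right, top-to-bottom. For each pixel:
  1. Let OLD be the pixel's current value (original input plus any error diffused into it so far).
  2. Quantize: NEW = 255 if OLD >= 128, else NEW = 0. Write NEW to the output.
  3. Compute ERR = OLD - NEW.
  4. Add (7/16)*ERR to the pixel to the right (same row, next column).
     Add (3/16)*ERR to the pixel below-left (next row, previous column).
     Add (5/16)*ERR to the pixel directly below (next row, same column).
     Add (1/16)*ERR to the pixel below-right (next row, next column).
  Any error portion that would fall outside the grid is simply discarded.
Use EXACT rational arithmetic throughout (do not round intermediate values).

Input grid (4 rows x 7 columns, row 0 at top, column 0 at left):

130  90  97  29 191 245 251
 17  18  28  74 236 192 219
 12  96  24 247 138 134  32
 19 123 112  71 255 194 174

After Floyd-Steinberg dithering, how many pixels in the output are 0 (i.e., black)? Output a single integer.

(0,0): OLD=130 → NEW=255, ERR=-125
(0,1): OLD=565/16 → NEW=0, ERR=565/16
(0,2): OLD=28787/256 → NEW=0, ERR=28787/256
(0,3): OLD=320293/4096 → NEW=0, ERR=320293/4096
(0,4): OLD=14759427/65536 → NEW=255, ERR=-1952253/65536
(0,5): OLD=243235349/1048576 → NEW=255, ERR=-24151531/1048576
(0,6): OLD=4042020499/16777216 → NEW=255, ERR=-236169581/16777216
(1,0): OLD=-3953/256 → NEW=0, ERR=-3953/256
(1,1): OLD=72809/2048 → NEW=0, ERR=72809/2048
(1,2): OLD=6262813/65536 → NEW=0, ERR=6262813/65536
(1,3): OLD=37142617/262144 → NEW=255, ERR=-29704103/262144
(1,4): OLD=2981068267/16777216 → NEW=255, ERR=-1297121813/16777216
(1,5): OLD=19659673435/134217728 → NEW=255, ERR=-14565847205/134217728
(1,6): OLD=355799809269/2147483648 → NEW=255, ERR=-191808520971/2147483648
(2,0): OLD=453523/32768 → NEW=0, ERR=453523/32768
(2,1): OLD=136438529/1048576 → NEW=255, ERR=-130948351/1048576
(2,2): OLD=-332131261/16777216 → NEW=0, ERR=-332131261/16777216
(2,3): OLD=26092620267/134217728 → NEW=255, ERR=-8132900373/134217728
(2,4): OLD=64315762971/1073741824 → NEW=0, ERR=64315762971/1073741824
(2,5): OLD=3597900691529/34359738368 → NEW=0, ERR=3597900691529/34359738368
(2,6): OLD=23703952322959/549755813888 → NEW=0, ERR=23703952322959/549755813888
(3,0): OLD=-1514269/16777216 → NEW=0, ERR=-1514269/16777216
(3,1): OLD=10883451559/134217728 → NEW=0, ERR=10883451559/134217728
(3,2): OLD=131128494501/1073741824 → NEW=0, ERR=131128494501/1073741824
(3,3): OLD=496011261715/4294967296 → NEW=0, ERR=496011261715/4294967296
(3,4): OLD=186966564851939/549755813888 → NEW=255, ERR=46778832310499/549755813888
(3,5): OLD=1212883727707097/4398046511104 → NEW=255, ERR=91381867375577/4398046511104
(3,6): OLD=14292523939976647/70368744177664 → NEW=255, ERR=-3651505825327673/70368744177664
Output grid:
  Row 0: #...###  (3 black, running=3)
  Row 1: ...####  (3 black, running=6)
  Row 2: .#.#...  (5 black, running=11)
  Row 3: ....###  (4 black, running=15)

Answer: 15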